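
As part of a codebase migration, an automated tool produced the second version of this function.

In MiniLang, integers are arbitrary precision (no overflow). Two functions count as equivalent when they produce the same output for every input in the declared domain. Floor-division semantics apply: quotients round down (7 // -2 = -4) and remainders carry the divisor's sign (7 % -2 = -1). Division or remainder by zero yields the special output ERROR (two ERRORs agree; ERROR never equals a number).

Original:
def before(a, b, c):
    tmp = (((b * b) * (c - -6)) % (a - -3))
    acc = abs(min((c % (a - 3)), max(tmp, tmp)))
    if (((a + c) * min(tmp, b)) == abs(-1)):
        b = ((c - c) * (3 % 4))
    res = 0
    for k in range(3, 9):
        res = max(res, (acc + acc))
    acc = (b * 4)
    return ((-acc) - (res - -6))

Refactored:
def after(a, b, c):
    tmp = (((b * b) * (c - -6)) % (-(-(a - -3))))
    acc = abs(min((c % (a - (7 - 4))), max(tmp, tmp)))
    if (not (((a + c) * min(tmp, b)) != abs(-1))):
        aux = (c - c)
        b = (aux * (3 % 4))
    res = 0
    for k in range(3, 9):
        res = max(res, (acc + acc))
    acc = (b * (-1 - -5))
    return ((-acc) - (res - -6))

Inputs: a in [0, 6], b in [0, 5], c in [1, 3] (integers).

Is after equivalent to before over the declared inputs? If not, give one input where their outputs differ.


The two are interchangeable: local variable names differ, arithmetic usage differs, comparison usage differs, statement counts differ, boolean connective usage differs, constant usage differs, and every declared input agrees.
One worked example (a=0, b=1, c=1) — before: tmp=1, then acc=2, then (((a + c) * min(tmp, b)) == abs(-1)) is true, then b=0, then res=0, then (k=3), then res=4, then (k=4), then res=4, then (k=5), then res=4, then (k=6), then res=4, then (k=7), then res=4, then (k=8), then res=4, then acc=0, then returns -10; after: tmp=1, then acc=2, then (not (((a + c) * min(tmp, b)) != abs(-1))) is true, then aux=0, then b=0, then res=0, then (k=3), then res=4, then (k=4), then res=4, then (k=5), then res=4, then (k=6), then res=4, then (k=7), then res=4, then (k=8), then res=4, then acc=0, then returns -10; agreement on -10.
Every one of the 126 inputs gives matching results.
verdict: equivalent


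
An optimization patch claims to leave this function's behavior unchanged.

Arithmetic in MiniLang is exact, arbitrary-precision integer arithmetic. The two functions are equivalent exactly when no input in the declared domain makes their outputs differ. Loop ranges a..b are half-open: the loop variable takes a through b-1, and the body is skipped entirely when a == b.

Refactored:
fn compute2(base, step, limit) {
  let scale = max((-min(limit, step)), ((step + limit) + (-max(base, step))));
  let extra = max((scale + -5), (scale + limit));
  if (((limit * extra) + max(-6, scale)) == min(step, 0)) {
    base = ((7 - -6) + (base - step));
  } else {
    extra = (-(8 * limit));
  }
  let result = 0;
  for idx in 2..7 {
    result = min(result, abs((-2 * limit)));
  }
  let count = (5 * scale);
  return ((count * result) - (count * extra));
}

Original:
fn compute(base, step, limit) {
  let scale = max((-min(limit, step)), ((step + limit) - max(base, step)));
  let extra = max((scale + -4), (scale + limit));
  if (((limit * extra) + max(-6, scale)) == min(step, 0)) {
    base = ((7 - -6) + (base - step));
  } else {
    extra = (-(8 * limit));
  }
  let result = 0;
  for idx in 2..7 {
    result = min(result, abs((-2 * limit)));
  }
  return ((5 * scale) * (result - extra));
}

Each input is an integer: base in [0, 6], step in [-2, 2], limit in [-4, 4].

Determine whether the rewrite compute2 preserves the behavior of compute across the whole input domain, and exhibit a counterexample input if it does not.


The suspicious edit (`-4` became `-5`) never changes the result for any input inside the declared domain.
As a probe, take base=3, step=0, limit=3: compute runs scale=0, then extra=3, then (((limit * extra) + max(-6, scale)) == min(step, 0)) is false, then extra=-24, then result=0, then (idx=2), then result=0, then (idx=3), then result=0, then (idx=4), then result=0, then (idx=5), then result=0, then (idx=6), then result=0, then returns 0; compute2 runs scale=0, then extra=3, then (((limit * extra) + max(-6, scale)) == min(step, 0)) is false, then extra=-24, then result=0, then (idx=2), then result=0, then (idx=3), then result=0, then (idx=4), then result=0, then (idx=5), then result=0, then (idx=6), then result=0, then count=0, then returns 0; both end at 0.
Across all 315 domain points the two functions coincide.
verdict: equivalent


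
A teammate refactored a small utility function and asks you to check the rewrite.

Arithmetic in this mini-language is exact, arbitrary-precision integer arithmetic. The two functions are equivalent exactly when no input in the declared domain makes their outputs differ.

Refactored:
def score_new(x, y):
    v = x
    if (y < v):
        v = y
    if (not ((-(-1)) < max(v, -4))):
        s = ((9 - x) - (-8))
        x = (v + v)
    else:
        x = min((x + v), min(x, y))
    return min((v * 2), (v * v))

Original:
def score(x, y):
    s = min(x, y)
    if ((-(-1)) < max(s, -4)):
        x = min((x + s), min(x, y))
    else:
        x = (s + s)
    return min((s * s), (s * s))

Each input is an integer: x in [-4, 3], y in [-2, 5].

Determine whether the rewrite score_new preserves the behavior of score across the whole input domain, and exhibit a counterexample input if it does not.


On input x=-4, y=-2, score returns 16 while score_new returns -8.
verdict: not equivalent; witness: x=-4, y=-2


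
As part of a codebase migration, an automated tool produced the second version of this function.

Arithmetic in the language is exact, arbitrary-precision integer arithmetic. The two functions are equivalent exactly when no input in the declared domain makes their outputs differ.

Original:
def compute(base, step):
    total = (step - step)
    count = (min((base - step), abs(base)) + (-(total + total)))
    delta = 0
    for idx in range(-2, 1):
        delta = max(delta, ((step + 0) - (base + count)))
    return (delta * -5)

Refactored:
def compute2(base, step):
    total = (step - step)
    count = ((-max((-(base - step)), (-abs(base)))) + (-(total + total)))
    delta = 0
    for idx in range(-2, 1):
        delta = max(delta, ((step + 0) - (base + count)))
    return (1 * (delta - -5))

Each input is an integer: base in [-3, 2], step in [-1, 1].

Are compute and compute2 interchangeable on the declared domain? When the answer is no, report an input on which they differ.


The rewrite breaks on base=-3, step=-1, where the results are -20 and 9.
compute: total = 0; count = -2; delta = 0; [idx=-2]; delta = 4; [idx=-1]; delta = 4; [idx=0]; delta = 4; return -20
compute2: total = 0; count = -2; delta = 0; [idx=-2]; delta = 4; [idx=-1]; delta = 4; [idx=0]; delta = 4; return 9
verdict: not equivalent; witness: base=-3, step=-1


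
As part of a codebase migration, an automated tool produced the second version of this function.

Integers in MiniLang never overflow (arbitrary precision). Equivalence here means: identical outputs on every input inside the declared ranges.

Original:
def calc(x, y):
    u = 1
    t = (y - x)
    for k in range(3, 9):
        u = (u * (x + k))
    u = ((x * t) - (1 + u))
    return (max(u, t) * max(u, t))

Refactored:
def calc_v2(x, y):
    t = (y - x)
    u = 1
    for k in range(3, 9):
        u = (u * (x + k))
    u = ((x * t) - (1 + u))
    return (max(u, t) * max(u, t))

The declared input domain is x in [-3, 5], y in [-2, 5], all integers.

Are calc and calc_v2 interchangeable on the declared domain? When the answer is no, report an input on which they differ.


The two versions differ — the changes include same computation, different form.
One worked example (x=0, y=1) — calc: u=1, then t=1, then (k=3), then u=3, then (k=4), then u=12, then (k=5), then u=60, then (k=6), then u=360, then (k=7), then u=2520, then (k=8), then u=20160, then u=-20161, then returns 1; calc_v2: t=1, then u=1, then (k=3), then u=3, then (k=4), then u=12, then (k=5), then u=60, then (k=6), then u=360, then (k=7), then u=2520, then (k=8), then u=20160, then u=-20161, then returns 1; agreement on 1.
An exhaustive pass over the 72 declared inputs shows identical outputs.
verdict: equivalent


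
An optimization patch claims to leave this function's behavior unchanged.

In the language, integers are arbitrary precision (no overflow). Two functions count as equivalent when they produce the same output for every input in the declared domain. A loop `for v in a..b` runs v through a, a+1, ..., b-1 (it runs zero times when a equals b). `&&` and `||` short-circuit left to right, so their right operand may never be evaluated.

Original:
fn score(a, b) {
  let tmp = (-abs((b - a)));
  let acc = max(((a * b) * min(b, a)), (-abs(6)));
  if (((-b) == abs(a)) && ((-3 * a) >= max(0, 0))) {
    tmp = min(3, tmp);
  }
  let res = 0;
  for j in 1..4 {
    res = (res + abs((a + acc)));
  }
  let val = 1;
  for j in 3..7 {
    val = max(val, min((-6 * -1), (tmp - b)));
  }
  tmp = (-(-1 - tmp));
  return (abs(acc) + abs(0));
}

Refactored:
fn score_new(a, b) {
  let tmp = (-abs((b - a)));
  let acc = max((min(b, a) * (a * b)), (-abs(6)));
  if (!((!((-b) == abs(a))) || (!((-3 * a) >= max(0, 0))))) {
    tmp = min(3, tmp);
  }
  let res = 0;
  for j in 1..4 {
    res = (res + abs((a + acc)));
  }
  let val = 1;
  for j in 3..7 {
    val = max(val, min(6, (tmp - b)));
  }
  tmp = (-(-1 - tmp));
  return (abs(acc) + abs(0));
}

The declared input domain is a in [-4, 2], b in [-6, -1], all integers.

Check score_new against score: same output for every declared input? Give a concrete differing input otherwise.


Differences: constant usage differs, plus boolean connective usage differs, plus arithmetic usage differs — yet all 42 inputs agree.
verdict: equivalent


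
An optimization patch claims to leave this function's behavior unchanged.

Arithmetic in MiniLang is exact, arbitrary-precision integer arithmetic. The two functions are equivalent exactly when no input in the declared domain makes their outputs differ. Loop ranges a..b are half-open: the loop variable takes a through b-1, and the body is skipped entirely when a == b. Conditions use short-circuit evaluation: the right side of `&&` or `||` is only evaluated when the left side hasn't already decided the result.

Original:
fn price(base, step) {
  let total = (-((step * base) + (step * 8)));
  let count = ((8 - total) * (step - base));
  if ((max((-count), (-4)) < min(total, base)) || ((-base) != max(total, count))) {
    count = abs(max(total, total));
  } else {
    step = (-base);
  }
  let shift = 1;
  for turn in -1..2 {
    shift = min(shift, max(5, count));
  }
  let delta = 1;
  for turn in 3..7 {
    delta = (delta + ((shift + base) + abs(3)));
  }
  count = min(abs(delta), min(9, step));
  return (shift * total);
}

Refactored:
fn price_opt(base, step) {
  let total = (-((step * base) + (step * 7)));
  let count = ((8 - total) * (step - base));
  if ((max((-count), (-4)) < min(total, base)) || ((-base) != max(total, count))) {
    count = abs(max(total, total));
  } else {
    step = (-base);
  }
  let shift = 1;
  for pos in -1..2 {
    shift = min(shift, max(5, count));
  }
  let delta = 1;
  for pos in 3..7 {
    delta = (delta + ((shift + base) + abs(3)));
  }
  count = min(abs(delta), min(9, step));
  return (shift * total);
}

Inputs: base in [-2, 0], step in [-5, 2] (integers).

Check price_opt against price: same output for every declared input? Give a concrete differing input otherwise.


There is a counterexample at base=-2, step=-5: 30 on one side, 25 on the other.
price: total=30, then count=66, then ((max((-count), (-4)) < min(total, base)) || ((-base) != max(total, count))) is true, then count=30, then shift=1, then (turn=-1), then shift=1, then (turn=0), then shift=1, then (turn=1), then shift=1, then delta=1, then (turn=3), then delta=3, then (turn=4), then delta=5, then (turn=5), then delta=7, then (turn=6), then delta=9, then count=-5, then returns 30
price_opt: total=25, then count=51, then ((max((-count), (-4)) < min(total, base)) || ((-base) != max(total, count))) is true, then count=25, then shift=1, then (pos=-1), then shift=1, then (pos=0), then shift=1, then (pos=1), then shift=1, then delta=1, then (pos=3), then delta=3, then (pos=4), then delta=5, then (pos=5), then delta=7, then (pos=6), then delta=9, then count=-5, then returns 25
verdict: not equivalent; witness: base=-2, step=-5


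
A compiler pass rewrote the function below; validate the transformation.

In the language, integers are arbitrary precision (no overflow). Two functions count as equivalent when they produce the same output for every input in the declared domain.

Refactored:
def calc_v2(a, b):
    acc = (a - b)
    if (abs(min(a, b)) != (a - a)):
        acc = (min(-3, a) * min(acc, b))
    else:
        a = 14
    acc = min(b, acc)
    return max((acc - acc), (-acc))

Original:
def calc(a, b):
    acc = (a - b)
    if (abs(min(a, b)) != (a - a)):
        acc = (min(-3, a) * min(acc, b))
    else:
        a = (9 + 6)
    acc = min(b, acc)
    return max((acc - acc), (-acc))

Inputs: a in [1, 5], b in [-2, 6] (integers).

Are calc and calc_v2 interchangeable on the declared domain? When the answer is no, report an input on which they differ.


Equivalent. Whatever the rewrite altered, no input in the stated domain can expose a difference.
Every one of the 45 inputs gives matching results.
As a probe, take a=1, b=2: calc runs acc=-1, then (abs(min(a, b)) != (a - a)) is true, then acc=3, then acc=2, then returns 0; calc_v2 runs acc=-1, then (abs(min(a, b)) != (a - a)) is true, then acc=3, then acc=2, then returns 0; both end at 0.
verdict: equivalent


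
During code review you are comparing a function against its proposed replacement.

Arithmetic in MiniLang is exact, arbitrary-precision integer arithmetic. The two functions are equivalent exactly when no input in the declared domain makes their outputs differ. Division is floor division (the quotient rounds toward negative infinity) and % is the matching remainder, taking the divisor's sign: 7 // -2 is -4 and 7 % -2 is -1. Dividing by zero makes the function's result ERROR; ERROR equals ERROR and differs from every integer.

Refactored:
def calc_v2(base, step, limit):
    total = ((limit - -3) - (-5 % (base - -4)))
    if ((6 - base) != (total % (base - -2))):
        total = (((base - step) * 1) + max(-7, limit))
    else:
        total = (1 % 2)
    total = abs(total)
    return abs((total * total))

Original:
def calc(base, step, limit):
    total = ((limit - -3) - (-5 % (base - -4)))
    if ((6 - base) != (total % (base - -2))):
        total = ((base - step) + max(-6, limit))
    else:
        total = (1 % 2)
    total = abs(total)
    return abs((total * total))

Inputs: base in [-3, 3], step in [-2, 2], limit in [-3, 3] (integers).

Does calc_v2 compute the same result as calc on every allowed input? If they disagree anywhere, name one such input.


Equivalent. The one real change (`-6` became `-7`) has no effect anywhere in the declared ranges.
An exhaustive pass over the 245 declared inputs shows identical outputs.
Tracing base=1, step=1, limit=0: calc: total becomes 3; next ((6 - base) != (total % (base - -2))) evaluates to true; next total becomes 0; next total becomes 0; next final value 0 | calc_v2: total becomes 3; next ((6 - base) != (total % (base - -2))) evaluates to true; next total becomes 0; next total becomes 0; next final value 0 — matching result 0.
verdict: equivalent


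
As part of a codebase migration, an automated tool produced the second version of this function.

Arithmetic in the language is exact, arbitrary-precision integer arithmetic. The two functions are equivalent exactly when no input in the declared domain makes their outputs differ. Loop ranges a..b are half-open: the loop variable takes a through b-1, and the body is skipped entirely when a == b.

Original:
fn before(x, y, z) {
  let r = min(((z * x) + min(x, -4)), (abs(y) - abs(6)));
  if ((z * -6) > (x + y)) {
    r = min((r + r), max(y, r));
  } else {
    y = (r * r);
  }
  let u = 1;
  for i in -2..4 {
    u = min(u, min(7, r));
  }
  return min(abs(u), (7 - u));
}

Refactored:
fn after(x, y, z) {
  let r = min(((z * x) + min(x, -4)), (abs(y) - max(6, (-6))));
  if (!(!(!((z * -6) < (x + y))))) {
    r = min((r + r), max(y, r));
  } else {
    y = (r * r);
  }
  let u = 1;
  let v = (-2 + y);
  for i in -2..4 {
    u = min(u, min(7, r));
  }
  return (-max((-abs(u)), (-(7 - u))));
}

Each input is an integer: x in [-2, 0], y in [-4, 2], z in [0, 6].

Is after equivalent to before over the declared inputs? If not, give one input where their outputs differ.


Run the pair on x=-2, y=-4, z=1.
before: r=-6, then ((z * -6) > (x + y)) is false, then y=36, then u=1, then (i=-2), then u=-6, then (i=-1), then u=-6, then (i=0), then u=-6, then (i=1), then u=-6, then (i=2), then u=-6, then (i=3), then u=-6, then returns 6
after: r=-6, then (!(!(!((z * -6) < (x + y))))) is true, then r=-12, then u=1, then v=-6, then (i=-2), then u=-12, then (i=-1), then u=-12, then (i=0), then u=-12, then (i=1), then u=-12, then (i=2), then u=-12, then (i=3), then u=-12, then returns 12
6 against 12: the behavior changed.
verdict: not equivalent; witness: x=-2, y=-4, z=1


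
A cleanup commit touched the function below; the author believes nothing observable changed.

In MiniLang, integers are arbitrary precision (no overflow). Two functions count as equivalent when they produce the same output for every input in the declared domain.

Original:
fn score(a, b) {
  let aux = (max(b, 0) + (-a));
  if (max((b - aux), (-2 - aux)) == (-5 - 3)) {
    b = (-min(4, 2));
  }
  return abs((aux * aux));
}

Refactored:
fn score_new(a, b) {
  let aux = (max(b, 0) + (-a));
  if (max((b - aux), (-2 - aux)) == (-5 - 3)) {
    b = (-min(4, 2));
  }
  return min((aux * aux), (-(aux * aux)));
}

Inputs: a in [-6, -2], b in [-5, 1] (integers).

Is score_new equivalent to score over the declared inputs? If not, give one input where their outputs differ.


There is a counterexample at a=-6, b=-5: 36 on one side, -36 on the other.
score: aux becomes 6; next (max((b - aux), (-2 - aux)) == (-5 - 3)) evaluates to true; next b becomes -2; next final value 36
score_new: aux becomes 6; next (max((b - aux), (-2 - aux)) == (-5 - 3)) evaluates to true; next b becomes -2; next final value -36
verdict: not equivalent; witness: a=-6, b=-5


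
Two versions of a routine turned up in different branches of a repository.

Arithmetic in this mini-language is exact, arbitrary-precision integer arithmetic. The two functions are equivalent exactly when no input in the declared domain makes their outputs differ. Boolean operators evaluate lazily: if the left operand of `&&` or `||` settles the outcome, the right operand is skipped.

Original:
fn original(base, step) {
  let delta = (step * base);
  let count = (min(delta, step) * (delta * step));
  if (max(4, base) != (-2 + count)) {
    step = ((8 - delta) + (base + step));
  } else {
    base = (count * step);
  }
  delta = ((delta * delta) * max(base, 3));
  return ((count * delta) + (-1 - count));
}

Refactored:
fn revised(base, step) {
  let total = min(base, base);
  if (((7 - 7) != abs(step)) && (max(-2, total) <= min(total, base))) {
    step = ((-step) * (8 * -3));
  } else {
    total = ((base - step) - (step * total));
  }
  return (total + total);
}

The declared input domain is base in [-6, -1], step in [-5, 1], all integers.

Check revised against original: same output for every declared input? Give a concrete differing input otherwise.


Not equivalent: base=-6, step=-5 separates them (2024249 vs -62).
original: delta = 30; count = 750; (max(4, base) != (-2 + count)) -> true; step = -33; delta = 2700; return 2024249
revised: total = -6; (((7 - 7) != abs(step)) && (max(-2, total) <= min(total, base))) -> false; total = -31; return -62
verdict: not equivalent; witness: base=-6, step=-5


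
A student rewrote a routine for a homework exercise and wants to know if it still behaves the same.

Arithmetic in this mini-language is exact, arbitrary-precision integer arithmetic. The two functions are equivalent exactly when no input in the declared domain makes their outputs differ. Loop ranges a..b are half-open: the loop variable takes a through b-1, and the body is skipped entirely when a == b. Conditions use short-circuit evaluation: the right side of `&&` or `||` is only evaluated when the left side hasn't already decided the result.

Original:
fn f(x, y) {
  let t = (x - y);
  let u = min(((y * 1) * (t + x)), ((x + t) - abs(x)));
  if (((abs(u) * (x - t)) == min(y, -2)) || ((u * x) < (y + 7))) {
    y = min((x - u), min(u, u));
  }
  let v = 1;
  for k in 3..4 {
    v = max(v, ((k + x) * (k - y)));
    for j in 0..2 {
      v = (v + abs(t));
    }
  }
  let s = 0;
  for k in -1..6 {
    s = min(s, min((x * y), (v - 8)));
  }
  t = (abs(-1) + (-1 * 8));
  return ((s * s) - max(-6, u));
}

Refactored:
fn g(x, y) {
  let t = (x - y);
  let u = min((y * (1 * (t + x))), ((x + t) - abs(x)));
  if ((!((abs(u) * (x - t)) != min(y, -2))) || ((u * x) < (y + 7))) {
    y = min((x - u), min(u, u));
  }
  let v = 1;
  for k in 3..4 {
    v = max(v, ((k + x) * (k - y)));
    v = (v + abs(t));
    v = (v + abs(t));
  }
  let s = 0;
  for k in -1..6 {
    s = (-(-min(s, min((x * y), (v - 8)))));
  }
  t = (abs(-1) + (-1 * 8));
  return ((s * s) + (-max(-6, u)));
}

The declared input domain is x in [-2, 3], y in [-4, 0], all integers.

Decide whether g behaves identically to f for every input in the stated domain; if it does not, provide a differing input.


Reading the diff, among the changes: arithmetic usage differs; and local variable names differ; and min/max/abs usage differs; and comparison usage differs; and loop structure differs; and boolean connective usage differs.
Spot check at x=2, y=-1 — f: t=3, then u=-5, then (((abs(u) * (x - t)) == min(y, -2)) || ((u * x) < (y + 7))) is true, then y=-5, then v=1, then (k=3), then v=40, then (j=0), then v=43, then (j=1), then v=46, then s=0, then (k=-1), then s=-10, then (k=0), then s=-10, then (k=1), then s=-10, then (k=2), then s=-10, then (k=3), then s=-10, then (k=4), then s=-10, then (k=5), then s=-10, then t=-7, then returns 105. g: t=3, then u=-5, then ((!((abs(u) * (x - t)) != min(y, -2))) || ((u * x) < (y + 7))) is true, then y=-5, then v=1, then (k=3), then v=40, then v=43, then v=46, then s=0, then (k=-1), then s=-10, then (k=0), then s=-10, then (k=1), then s=-10, then (k=2), then s=-10, then (k=3), then s=-10, then (k=4), then s=-10, then (k=5), then s=-10, then t=-7, then returns 105. Both give 105.
Sweeping the whole domain (30 inputs) finds no disagreement.
verdict: equivalent


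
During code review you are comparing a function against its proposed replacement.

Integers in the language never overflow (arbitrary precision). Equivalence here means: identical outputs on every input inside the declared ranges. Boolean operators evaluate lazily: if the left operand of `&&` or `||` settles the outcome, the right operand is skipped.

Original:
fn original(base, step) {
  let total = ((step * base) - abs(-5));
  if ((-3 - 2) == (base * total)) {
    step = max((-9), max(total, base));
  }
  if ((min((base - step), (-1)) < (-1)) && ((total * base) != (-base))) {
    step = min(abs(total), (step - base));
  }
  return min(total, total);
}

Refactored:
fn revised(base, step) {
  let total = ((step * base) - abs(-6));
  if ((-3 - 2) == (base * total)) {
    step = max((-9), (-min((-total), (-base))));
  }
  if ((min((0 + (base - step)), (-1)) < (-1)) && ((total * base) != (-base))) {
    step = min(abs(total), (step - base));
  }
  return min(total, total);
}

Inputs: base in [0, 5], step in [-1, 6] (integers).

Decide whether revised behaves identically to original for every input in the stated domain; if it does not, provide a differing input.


The rewrite breaks on base=0, step=-1, where the results are -5 and -6.
original: total=-5, then ((-3 - 2) == (base * total)) is false, then ((min((base - step), (-1)) < (-1)) && ((total * base) != (-base))) is false, then returns -5
revised: total=-6, then ((-3 - 2) == (base * total)) is false, then ((min((0 + (base - step)), (-1)) < (-1)) && ((total * base) != (-base))) is false, then returns -6
verdict: not equivalent; witness: base=0, step=-1


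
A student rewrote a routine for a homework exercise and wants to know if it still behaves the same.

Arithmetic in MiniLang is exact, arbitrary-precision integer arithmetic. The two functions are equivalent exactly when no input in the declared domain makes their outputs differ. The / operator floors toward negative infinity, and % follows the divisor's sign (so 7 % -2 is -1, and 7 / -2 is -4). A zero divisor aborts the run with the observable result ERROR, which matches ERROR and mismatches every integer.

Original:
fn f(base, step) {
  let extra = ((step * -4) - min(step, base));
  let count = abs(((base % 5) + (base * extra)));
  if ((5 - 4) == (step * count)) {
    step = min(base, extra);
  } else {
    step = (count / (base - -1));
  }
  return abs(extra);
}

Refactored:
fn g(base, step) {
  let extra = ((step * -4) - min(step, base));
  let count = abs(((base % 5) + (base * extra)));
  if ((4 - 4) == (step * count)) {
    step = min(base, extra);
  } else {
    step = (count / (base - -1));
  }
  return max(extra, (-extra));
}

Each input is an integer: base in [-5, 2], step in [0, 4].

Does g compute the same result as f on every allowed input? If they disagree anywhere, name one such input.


Try base=-1, step=0.
f: extra becomes 1; next count becomes 3; next ((5 - 4) == (step * count)) evaluates to false; next hits division by zero so the output is ERROR
g: extra becomes 1; next count becomes 3; next ((4 - 4) == (step * count)) evaluates to true; next step becomes -1; next final value 1
ERROR against 1: the behavior changed.
verdict: not equivalent; witness: base=-1, step=0


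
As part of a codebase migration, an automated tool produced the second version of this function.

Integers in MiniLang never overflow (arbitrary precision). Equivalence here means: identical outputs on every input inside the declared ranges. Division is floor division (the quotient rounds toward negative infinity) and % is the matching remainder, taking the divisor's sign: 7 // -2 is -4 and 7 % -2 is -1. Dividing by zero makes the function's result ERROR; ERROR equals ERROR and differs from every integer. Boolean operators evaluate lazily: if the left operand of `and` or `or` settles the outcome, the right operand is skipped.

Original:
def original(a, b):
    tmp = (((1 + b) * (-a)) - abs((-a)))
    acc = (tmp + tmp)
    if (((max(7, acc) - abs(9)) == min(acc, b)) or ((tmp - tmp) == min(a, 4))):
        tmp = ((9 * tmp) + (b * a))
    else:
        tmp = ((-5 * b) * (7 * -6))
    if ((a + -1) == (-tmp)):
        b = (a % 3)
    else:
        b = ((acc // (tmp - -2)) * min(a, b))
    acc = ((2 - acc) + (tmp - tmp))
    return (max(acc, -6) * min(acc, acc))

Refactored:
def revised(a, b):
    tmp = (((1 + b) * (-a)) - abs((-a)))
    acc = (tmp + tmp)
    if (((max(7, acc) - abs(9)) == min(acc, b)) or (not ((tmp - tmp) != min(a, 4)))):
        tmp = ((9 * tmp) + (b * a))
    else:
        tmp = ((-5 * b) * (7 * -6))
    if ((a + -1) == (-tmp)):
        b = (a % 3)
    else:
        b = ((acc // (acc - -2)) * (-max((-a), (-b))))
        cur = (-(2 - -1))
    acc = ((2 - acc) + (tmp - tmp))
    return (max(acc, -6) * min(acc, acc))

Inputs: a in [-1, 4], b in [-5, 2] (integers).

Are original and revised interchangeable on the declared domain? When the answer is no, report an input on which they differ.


Evaluate both at a=-1, b=-1.
original: tmp becomes -1; next acc becomes -2; next (((max(7, acc) - abs(9)) == min(acc, b)) or ((tmp - tmp) == min(a, 4))) evaluates to true; next tmp becomes -8; next ((a + -1) == (-tmp)) evaluates to false; next b becomes 0; next acc becomes 4; next final value 16
revised: tmp becomes -1; next acc becomes -2; next (((max(7, acc) - abs(9)) == min(acc, b)) or (not ((tmp - tmp) != min(a, 4)))) evaluates to true; next tmp becomes -8; next ((a + -1) == (-tmp)) evaluates to false; next hits division by zero so the output is ERROR
16 and ERROR differ, so these are not the same function on this domain.
verdict: not equivalent; witness: a=-1, b=-1


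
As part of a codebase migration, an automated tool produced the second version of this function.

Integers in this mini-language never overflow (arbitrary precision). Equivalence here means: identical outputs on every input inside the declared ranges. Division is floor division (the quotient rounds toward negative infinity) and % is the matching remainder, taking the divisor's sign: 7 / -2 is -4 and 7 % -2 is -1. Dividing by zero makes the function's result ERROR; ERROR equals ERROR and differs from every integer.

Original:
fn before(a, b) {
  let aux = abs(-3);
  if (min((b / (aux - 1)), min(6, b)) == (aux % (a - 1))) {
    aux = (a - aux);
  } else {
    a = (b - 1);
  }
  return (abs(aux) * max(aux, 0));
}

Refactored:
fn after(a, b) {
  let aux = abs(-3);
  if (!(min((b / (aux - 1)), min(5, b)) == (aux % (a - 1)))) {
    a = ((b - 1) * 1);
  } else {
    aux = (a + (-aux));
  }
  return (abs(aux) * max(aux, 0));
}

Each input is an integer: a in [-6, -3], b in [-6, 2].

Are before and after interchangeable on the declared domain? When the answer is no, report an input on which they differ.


The one real change (`6` became `5`) has no effect anywhere in the declared ranges.
Tracing a=-5, b=-6: before: aux=3, then (min((b / (aux - 1)), min(6, b)) == (aux % (a - 1))) is false, then a=-7, then returns 9 | after: aux=3, then (!(min((b / (aux - 1)), min(5, b)) == (aux % (a - 1)))) is true, then a=-7, then returns 9 — matching result 9.
Sweeping the whole domain (36 inputs) finds no disagreement.
verdict: equivalent


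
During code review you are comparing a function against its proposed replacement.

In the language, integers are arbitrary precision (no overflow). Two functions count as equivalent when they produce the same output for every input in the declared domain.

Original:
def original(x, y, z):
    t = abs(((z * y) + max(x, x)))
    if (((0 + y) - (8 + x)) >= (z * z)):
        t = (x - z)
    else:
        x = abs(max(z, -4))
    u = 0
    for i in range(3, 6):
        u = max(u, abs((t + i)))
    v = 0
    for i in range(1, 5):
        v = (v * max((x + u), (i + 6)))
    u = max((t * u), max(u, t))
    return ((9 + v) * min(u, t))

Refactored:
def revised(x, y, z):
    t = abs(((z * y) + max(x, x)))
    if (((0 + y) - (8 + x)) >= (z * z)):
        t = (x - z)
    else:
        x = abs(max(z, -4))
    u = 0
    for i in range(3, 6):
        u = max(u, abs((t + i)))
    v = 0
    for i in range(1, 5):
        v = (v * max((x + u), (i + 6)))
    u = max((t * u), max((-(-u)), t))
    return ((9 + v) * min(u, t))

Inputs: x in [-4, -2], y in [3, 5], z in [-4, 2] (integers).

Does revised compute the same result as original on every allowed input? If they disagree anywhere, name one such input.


This is a faithful refactor — same computation, different form, but the computed results match everywhere.
Tracing x=-2, y=5, z=-4: original: t := 22 | (((0 + y) - (8 + x)) >= (z * z)): false | x := 4 | u := 0 | iter i=3: | u := 25 | iter i=4: | u := 26 | iter i=5: | u := 27 | v := 0 | iter i=1: | v := 0 | iter i=2: | v := 0 | iter i=3: | v := 0 | iter i=4: | v := 0 | u := 594 | result 198 | revised: t := 22 | (((0 + y) - (8 + x)) >= (z * z)): false | x := 4 | u := 0 | iter i=3: | u := 25 | iter i=4: | u := 26 | iter i=5: | u := 27 | v := 0 | iter i=1: | v := 0 | iter i=2: | v := 0 | iter i=3: | v := 0 | iter i=4: | v := 0 | u := 594 | result 198 — matching result 198.
Sweeping the whole domain (63 inputs) finds no disagreement.
verdict: equivalent


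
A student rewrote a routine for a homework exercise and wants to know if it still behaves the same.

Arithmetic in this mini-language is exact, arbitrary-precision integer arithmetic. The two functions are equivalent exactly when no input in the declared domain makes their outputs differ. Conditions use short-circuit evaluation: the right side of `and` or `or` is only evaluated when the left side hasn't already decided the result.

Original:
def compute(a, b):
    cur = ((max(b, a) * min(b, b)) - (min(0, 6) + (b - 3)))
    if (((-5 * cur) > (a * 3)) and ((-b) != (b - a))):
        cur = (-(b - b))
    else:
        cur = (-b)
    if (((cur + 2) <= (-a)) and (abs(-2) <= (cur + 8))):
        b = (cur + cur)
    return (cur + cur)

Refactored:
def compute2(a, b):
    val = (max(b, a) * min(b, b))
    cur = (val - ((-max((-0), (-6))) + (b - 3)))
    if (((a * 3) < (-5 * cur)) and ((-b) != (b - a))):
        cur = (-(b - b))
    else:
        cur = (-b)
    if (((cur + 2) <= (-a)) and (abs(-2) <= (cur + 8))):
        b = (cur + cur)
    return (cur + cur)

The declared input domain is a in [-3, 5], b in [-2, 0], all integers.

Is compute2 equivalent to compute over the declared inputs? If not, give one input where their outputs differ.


Reading the diff, among the changes: statement counts differ; min/max/abs usage differs; comparison usage differs; local variable names differ.
Spot check at a=1, b=0 — compute: cur := 3 | (((-5 * cur) > (a * 3)) and ((-b) != (b - a))): false | cur := 0 | (((cur + 2) <= (-a)) and (abs(-2) <= (cur + 8))): false | result 0. compute2: val := 0 | cur := 3 | (((a * 3) < (-5 * cur)) and ((-b) != (b - a))): false | cur := 0 | (((cur + 2) <= (-a)) and (abs(-2) <= (cur + 8))): false | result 0. Both give 0.
Sweeping the whole domain (27 inputs) finds no disagreement.
verdict: equivalent


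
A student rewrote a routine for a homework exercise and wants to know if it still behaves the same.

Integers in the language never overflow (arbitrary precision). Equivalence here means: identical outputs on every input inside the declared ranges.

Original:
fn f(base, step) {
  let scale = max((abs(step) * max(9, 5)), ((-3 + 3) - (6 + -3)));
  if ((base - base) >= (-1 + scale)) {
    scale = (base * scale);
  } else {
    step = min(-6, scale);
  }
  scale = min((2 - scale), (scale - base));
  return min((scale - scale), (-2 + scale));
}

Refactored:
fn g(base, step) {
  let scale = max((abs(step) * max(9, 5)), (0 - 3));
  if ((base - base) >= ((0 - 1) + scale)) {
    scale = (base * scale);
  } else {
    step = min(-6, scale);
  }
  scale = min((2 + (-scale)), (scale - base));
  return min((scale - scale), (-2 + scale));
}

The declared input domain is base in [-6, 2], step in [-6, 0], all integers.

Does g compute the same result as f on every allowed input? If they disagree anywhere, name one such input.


Comparing the listings, the differences include: arithmetic usage differs; and constant usage differs.
One worked example (base=-2, step=-4) — f: scale = 36; ((base - base) >= (-1 + scale)) -> false; step = -6; scale = -34; return -36; g: scale = 36; ((base - base) >= ((0 - 1) + scale)) -> false; step = -6; scale = -34; return -36; agreement on -36.
An exhaustive pass over the 63 declared inputs shows identical outputs.
verdict: equivalent


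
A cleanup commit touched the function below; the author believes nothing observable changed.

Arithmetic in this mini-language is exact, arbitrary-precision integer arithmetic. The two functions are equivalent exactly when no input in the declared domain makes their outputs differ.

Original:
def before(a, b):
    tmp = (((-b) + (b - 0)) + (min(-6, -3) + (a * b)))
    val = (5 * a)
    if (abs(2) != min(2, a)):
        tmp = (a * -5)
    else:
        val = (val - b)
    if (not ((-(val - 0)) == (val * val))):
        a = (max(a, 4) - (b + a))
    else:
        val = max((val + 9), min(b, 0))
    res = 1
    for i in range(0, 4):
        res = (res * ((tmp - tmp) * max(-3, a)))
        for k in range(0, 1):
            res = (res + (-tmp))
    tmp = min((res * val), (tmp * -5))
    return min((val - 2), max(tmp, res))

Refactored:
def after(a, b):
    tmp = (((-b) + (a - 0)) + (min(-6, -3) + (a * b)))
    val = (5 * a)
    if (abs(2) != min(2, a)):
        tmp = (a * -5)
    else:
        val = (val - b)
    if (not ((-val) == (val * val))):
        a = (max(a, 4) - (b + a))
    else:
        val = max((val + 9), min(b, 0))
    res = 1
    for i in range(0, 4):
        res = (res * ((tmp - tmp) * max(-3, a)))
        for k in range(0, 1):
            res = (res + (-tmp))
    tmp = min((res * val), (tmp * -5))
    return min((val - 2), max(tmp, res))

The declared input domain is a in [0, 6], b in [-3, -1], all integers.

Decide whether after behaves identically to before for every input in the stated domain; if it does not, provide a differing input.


Input a=6, b=-1: 29 from before versus 25 from after.
verdict: not equivalent; witness: a=6, b=-1


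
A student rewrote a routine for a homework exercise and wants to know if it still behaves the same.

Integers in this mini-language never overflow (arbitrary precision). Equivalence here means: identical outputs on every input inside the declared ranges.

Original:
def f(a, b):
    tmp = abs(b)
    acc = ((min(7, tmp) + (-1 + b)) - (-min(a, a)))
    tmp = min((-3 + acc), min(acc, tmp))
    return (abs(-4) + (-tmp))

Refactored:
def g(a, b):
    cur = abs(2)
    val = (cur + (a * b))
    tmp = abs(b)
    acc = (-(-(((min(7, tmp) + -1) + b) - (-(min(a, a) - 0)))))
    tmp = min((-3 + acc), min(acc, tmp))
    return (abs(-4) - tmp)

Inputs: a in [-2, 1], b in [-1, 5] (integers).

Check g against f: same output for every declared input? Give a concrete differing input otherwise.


Equivalent — the differences include statement counts differ; and local variable names differ; and min/max/abs usage differs; and arithmetic usage differs; and constant usage differs, yet no declared input distinguishes the two.
As a probe, take a=1, b=4: f runs tmp=4, then acc=8, then tmp=4, then returns 0; g runs cur=2, then val=6, then tmp=4, then acc=8, then tmp=4, then returns 0; both end at 0.
Every one of the 28 inputs gives matching results.
verdict: equivalent


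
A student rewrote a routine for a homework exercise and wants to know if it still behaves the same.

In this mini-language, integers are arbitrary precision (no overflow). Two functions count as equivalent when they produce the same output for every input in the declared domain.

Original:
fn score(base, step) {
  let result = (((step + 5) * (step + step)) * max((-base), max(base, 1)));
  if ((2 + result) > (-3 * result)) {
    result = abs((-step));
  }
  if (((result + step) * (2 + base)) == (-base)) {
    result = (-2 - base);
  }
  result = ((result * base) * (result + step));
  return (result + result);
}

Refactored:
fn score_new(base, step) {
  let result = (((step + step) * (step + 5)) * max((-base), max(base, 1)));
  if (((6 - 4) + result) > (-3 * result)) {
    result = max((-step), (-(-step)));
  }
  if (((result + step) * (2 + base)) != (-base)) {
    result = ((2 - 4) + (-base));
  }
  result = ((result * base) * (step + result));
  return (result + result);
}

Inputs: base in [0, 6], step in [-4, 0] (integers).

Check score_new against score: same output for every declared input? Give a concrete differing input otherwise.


There is a counterexample at base=1, step=-4: 192 on one side, 42 on the other.
score: result = -8; ((2 + result) > (-3 * result)) -> false; (((result + step) * (2 + base)) == (-base)) -> false; result = 96; return 192
score_new: result = -8; (((6 - 4) + result) > (-3 * result)) -> false; (((result + step) * (2 + base)) != (-base)) -> true; result = -3; result = 21; return 42
verdict: not equivalent; witness: base=1, step=-4


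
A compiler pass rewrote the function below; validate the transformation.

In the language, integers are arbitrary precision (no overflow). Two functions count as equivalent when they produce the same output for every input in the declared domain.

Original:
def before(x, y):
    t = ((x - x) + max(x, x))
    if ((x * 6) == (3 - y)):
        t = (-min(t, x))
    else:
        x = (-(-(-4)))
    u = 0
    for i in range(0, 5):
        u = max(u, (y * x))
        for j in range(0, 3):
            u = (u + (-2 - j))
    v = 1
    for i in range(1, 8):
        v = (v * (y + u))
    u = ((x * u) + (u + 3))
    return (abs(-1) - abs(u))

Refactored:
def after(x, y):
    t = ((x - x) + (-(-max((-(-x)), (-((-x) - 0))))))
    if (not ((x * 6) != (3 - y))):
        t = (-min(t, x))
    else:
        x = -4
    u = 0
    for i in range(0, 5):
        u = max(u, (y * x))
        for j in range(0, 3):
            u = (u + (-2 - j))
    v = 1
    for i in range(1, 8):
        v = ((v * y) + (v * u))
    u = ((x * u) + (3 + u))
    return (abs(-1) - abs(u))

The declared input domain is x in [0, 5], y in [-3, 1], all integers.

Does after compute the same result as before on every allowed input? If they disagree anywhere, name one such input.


Reading the diff, among the changes: arithmetic usage differs; and comparison usage differs; and constant usage differs; and boolean connective usage differs.
One worked example (x=5, y=-1) — before: t=5, then ((x * 6) == (3 - y)) is false, then x=-4, then u=0, then (i=0), then u=4, then (j=0), then u=2, then (j=1), then u=-1, then (j=2), then u=-5, then (i=1), then u=4, then (j=0), then u=2, then (j=1), then u=-1, then (j=2), then u=-5, then (i=2), then u=4, then (j=0), then u=2, then (j=1), then u=-1, then (j=2), then u=-5, then (i=3), then u=4, then (j=0), then u=2, then (j=1), then u=-1, then (j=2), then u=-5, then (i=4), then u=4, then (j=0), then u=2, then (j=1), then u=-1, then (j=2), then u=-5, then v=1, then (i=1), then v=-6, then (i=2), then v=36, then (i=3), then v=-216, then (i=4), then v=1296, then (i=5), then v=-7776, then (i=6), then v=46656, then (i=7), then v=-279936, then u=18, then returns -17; after: t=5, then (not ((x * 6) != (3 - y))) is false, then x=-4, then u=0, then (i=0), then u=4, then (j=0), then u=2, then (j=1), then u=-1, then (j=2), then u=-5, then (i=1), then u=4, then (j=0), then u=2, then (j=1), then u=-1, then (j=2), then u=-5, then (i=2), then u=4, then (j=0), then u=2, then (j=1), then u=-1, then (j=2), then u=-5, then (i=3), then u=4, then (j=0), then u=2, then (j=1), then u=-1, then (j=2), then u=-5, then (i=4), then u=4, then (j=0), then u=2, then (j=1), then u=-1, then (j=2), then u=-5, then v=1, then (i=1), then v=-6, then (i=2), then v=36, then (i=3), then v=-216, then (i=4), then v=1296, then (i=5), then v=-7776, then (i=6), then v=46656, then (i=7), then v=-279936, then u=18, then returns -17; agreement on -17.
Every one of the 30 inputs gives matching results.
verdict: equivalent
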